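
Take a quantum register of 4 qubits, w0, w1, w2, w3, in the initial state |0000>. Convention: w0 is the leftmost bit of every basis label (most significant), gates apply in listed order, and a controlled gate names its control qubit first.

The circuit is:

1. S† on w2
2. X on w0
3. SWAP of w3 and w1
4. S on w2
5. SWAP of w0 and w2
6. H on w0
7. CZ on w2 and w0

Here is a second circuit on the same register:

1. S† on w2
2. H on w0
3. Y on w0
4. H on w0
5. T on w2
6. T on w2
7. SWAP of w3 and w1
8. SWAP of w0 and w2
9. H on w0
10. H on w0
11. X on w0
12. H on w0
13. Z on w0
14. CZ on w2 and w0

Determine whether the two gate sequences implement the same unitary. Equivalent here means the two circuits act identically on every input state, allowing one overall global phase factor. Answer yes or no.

No — the two circuits implement different unitaries, even allowing a global phase.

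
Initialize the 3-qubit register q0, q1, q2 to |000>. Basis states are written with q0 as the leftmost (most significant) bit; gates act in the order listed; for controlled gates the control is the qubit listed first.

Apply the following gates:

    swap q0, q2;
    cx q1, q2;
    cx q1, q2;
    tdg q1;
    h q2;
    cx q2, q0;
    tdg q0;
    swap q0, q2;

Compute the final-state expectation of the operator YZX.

In the final state, YZX has expectation -sqrt(2)/2. Key observation: steps 2-3 multiply out to the identity, so the circuit reduces to the remaining gates.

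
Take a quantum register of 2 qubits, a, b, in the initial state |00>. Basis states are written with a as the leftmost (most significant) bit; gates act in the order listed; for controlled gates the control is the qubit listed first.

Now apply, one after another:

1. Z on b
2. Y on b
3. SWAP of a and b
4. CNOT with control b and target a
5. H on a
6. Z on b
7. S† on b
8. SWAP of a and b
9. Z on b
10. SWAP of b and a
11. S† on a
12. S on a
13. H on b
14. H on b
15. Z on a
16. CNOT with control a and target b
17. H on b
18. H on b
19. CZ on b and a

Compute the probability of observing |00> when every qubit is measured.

The probability of measuring |00> is 1/2.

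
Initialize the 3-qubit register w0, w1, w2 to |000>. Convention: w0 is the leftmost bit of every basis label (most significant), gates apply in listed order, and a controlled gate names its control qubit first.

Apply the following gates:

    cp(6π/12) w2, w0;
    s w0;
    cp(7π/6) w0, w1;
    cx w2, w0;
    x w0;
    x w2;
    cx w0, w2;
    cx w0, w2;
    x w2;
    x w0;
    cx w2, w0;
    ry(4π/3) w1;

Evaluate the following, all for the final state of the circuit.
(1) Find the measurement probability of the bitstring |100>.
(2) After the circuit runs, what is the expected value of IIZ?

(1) Outcome |100> occurs with probability 0. Key observation: the block from step 4 through step 11 cancels to the identity and can be dropped.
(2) In the final state, IIZ has expectation 1.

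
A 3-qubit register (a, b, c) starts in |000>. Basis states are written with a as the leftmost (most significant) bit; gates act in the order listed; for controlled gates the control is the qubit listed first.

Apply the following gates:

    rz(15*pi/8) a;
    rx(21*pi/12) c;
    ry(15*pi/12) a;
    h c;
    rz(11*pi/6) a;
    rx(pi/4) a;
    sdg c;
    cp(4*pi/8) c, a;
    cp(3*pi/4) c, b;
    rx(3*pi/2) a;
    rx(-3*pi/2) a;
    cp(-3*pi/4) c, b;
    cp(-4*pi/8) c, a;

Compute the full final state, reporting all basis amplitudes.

The final amplitudes are -I*sqrt(sqrt(2)/4 + 1/2)*exp(7*I*pi/48)/4 + sqrt(sqrt(2)/4 + 1/2)*exp(-I*pi/48)/4 - sqrt(2)*sqrt(sqrt(2)/4 + 1/2)*exp(-I*pi/48)/4 + sqrt(1/2 - sqrt(2)/4)*exp(7*I*pi/48)/4 + sqrt(2)*sqrt(1/2 - sqrt(2)/4)*exp(7*I*pi/48)/4 + I*sqrt(1/2 - sqrt(2)/4)*exp(-I*pi/48)/4 + sqrt(2)*I*sqrt(1/2 - sqrt(2)/4)*exp(-I*pi/48)/4 + sqrt(2)*I*sqrt(sqrt(2)/4 + 1/2)*exp(7*I*pi/48)/4 on |000>, -sqrt(2)*I*sqrt(sqrt(2)/4 + 1/2)*exp(-I*pi/48)/4 - sqrt(2)*sqrt(sqrt(2)/4 + 1/2)*exp(7*I*pi/48)/4 - sqrt(2)*I*sqrt(1/2 - sqrt(2)/4)*exp(7*I*pi/48)/4 - I*sqrt(1/2 - sqrt(2)/4)*exp(7*I*pi/48)/4 + sqrt(2)*sqrt(1/2 - sqrt(2)/4)*exp(-I*pi/48)/4 + sqrt(1/2 - sqrt(2)/4)*exp(-I*pi/48)/4 + sqrt(sqrt(2)/4 + 1/2)*exp(7*I*pi/48)/4 + I*sqrt(sqrt(2)/4 + 1/2)*exp(-I*pi/48)/4 on |001>, 0 on |010>, 0 on |011>, -sqrt(2)*I*sqrt(sqrt(2)/4 + 1/2)*exp(7*I*pi/48)/4 - sqrt(2)*I*sqrt(1/2 - sqrt(2)/4)*exp(-I*pi/48)/4 - I*sqrt(1/2 - sqrt(2)/4)*exp(-I*pi/48)/4 - sqrt(1/2 - sqrt(2)/4)*exp(7*I*pi/48)/4 - sqrt(sqrt(2)/4 + 1/2)*exp(-I*pi/48)/4 - sqrt(2)*sqrt(sqrt(2)/4 + 1/2)*exp(-I*pi/48)/4 + sqrt(2)*sqrt(1/2 - sqrt(2)/4)*exp(7*I*pi/48)/4 + I*sqrt(sqrt(2)/4 + 1/2)*exp(7*I*pi/48)/4 on |100>, -sqrt(2)*sqrt(sqrt(2)/4 + 1/2)*exp(7*I*pi/48)/4 - I*sqrt(1/2 - sqrt(2)/4)*exp(7*I*pi/48)/4 + sqrt(2)*sqrt(1/2 - sqrt(2)/4)*exp(-I*pi/48)/4 + sqrt(1/2 - sqrt(2)/4)*exp(-I*pi/48)/4 + sqrt(sqrt(2)/4 + 1/2)*exp(7*I*pi/48)/4 + sqrt(2)*I*sqrt(1/2 - sqrt(2)/4)*exp(7*I*pi/48)/4 + I*sqrt(sqrt(2)/4 + 1/2)*exp(-I*pi/48)/4 + sqrt(2)*I*sqrt(sqrt(2)/4 + 1/2)*exp(-I*pi/48)/4 on |101>, 0 on |110>, 0 on |111>. Key observation: steps 8-13 multiply out to the identity, so the circuit reduces to the remaining gates.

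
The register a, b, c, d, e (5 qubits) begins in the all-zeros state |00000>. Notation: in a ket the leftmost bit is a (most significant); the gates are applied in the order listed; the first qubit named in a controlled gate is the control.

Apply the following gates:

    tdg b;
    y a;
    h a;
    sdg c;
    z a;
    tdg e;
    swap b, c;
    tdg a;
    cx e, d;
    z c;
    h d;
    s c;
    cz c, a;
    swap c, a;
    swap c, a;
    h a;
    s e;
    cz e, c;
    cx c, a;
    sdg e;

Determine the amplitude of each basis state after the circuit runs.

The final amplitudes are sqrt(2)*(exp(I*pi/4) + I)/4 on |00000>, sqrt(2)*(exp(I*pi/4) + I)/4 on |00010>, sqrt(2)*(-exp(I*pi/4) + I)/4 on |10000>, sqrt(2)*(-exp(I*pi/4) + I)/4 on |10010>, and 0 on every other basis state. Key observation: the block from step 14 through step 15 cancels to the identity and can be dropped.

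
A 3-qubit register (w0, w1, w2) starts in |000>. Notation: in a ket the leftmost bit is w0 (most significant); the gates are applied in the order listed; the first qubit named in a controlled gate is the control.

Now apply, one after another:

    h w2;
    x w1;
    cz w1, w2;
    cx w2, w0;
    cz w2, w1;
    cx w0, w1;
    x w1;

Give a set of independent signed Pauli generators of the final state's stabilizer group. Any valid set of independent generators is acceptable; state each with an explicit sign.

The final state is stabilized by the group generated by +XXX, +ZIZ, +IZZ; other independent generating sets are equally valid.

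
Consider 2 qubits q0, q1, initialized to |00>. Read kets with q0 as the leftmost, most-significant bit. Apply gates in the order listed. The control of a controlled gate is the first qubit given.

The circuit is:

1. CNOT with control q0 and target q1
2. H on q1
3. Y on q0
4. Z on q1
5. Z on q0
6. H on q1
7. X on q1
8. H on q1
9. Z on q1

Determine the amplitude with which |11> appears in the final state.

The amplitude on |11> is sqrt(2)*I/2. Key observation: the block from step 6 through step 9 cancels to the identity and can be dropped.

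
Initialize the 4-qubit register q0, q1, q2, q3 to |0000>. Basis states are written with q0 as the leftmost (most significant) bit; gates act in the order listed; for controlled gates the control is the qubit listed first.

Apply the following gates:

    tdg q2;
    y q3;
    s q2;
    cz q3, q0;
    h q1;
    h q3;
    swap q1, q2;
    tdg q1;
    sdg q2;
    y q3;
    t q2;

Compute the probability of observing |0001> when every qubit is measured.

A full measurement returns |0001> with probability 1/4.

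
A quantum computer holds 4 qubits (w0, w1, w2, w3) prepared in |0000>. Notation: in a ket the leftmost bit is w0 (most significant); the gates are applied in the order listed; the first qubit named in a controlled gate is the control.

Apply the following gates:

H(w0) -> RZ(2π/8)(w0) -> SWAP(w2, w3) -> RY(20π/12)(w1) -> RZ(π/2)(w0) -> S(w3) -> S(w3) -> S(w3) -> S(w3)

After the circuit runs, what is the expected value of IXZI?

In the final state, IXZI has expectation -sqrt(3)/2. Key observation: the block from step 6 through step 9 cancels to the identity and can be dropped.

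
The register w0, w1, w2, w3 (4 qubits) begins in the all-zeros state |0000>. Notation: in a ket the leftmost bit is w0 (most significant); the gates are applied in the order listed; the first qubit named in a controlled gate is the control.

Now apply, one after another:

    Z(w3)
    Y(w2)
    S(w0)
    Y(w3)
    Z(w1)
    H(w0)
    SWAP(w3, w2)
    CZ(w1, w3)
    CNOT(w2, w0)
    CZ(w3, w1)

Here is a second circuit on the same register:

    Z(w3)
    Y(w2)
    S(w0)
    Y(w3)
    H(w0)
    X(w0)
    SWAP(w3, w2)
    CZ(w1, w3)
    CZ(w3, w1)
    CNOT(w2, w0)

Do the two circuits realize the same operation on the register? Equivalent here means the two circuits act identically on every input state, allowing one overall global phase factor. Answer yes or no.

No — the two circuits implement different unitaries, even allowing a global phase.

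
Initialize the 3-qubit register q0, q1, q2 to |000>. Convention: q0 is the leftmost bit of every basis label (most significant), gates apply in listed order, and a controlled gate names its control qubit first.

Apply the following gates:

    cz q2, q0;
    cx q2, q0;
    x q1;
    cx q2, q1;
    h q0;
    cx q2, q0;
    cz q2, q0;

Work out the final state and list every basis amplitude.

After the circuit, the state carries amplitude sqrt(2)/2 on |010>, sqrt(2)/2 on |110>, and 0 on every other basis state.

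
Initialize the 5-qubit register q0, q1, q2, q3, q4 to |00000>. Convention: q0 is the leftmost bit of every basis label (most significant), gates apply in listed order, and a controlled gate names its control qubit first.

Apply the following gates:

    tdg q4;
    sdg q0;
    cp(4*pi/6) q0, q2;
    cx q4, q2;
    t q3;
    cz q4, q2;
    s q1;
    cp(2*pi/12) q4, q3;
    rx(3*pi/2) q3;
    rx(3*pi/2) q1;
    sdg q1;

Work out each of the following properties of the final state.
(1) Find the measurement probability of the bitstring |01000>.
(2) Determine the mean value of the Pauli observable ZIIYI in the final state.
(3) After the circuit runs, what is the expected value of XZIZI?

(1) The probability of measuring |01000> is 1/4.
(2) The expectation value of ZIIYI is 1.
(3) In the final state, XZIZI has expectation 0.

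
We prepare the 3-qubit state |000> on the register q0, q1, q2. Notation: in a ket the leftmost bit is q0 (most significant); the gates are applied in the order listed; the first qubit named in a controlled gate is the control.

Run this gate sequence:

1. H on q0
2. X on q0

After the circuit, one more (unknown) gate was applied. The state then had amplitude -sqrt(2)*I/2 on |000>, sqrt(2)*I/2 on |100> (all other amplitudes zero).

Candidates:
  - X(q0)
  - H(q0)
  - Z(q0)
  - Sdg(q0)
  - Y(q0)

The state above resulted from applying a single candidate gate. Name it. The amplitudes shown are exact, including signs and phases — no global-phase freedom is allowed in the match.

The applied gate was Y(q0).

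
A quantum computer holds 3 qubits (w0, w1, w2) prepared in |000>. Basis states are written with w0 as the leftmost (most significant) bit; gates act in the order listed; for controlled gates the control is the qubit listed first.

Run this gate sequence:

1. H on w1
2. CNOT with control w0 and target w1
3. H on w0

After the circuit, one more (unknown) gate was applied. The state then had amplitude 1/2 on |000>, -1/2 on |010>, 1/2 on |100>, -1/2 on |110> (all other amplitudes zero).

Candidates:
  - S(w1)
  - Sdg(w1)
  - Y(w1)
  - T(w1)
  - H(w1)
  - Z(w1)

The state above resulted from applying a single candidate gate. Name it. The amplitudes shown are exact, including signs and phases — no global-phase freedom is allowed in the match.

It was Z(w1) that produced the state shown.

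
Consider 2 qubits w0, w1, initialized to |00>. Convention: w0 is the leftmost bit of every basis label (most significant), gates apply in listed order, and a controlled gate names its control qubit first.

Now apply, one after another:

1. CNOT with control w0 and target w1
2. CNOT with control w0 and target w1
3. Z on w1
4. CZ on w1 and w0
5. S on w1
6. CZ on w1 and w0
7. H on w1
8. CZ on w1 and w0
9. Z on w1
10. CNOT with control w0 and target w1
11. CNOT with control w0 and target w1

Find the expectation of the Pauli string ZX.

In the final state, ZX has expectation -1.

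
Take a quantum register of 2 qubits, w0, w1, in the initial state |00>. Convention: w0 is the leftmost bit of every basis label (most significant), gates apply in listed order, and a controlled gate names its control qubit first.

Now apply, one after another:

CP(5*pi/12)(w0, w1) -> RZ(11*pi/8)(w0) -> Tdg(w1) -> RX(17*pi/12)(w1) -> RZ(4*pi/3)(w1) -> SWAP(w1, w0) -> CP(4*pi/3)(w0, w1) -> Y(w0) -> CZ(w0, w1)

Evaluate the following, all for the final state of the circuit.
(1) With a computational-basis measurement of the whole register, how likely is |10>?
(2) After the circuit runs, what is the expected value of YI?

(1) The probability of measuring |10> is -sqrt(6)/8 + sqrt(2)/8 + 1/2.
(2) The observable YI averages to -sqrt(6)/8 - sqrt(2)/8.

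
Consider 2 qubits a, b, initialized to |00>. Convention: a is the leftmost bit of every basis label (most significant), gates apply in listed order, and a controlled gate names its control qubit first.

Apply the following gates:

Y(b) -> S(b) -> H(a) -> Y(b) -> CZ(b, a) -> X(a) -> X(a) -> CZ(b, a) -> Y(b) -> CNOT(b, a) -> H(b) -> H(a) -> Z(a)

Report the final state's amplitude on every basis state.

The resulting statevector has amplitude -sqrt(2)/2 on |00>, sqrt(2)/2 on |01>, 0 on |10>, 0 on |11>. Key observation: the block from step 4 through step 9 cancels to the identity and can be dropped.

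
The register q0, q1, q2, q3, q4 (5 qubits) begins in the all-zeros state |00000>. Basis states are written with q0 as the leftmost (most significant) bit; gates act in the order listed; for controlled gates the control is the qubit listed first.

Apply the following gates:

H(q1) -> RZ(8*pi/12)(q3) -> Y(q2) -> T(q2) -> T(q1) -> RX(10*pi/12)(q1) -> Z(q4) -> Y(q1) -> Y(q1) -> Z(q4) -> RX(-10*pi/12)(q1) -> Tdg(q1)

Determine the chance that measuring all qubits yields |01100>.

Outcome |01100> occurs with probability 1/2. Key observation: gates 5-12 undo each other exactly, leaving only the rest of the circuit to track.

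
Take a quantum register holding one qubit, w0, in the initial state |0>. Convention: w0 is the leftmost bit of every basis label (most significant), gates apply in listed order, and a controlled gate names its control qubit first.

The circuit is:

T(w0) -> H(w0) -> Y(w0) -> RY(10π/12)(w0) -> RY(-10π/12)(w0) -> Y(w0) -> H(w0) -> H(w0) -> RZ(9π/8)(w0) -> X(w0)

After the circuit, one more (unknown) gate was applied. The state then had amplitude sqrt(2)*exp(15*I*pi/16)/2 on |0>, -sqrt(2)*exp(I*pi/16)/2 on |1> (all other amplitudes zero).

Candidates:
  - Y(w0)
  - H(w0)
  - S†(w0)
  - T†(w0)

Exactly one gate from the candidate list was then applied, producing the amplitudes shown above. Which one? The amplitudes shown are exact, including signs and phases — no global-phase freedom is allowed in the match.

It was Y(w0) that produced the state shown.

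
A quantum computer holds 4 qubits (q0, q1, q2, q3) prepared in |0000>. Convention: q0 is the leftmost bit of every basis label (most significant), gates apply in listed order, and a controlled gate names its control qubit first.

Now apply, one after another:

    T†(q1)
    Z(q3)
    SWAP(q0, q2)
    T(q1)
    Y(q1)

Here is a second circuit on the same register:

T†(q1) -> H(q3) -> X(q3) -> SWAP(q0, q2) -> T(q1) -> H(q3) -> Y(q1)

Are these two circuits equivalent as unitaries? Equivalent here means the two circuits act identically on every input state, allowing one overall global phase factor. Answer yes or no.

Yes: on every input state the two circuits agree up to one overall phase factor.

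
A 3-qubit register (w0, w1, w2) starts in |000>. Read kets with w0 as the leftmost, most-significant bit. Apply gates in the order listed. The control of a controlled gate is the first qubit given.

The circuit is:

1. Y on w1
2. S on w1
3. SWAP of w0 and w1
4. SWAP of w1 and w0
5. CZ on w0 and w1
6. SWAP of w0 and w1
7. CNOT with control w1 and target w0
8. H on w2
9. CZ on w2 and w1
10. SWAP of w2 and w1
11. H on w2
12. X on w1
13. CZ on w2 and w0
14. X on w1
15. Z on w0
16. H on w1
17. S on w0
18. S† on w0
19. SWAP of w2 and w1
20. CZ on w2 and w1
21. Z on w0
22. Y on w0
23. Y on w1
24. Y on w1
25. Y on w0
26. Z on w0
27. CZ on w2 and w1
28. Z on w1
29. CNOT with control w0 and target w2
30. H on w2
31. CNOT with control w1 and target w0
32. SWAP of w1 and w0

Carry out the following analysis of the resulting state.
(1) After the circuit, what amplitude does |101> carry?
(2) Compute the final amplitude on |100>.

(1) |101> carries amplitude -1/2 in the final state.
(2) |100> carries amplitude 1/2 in the final state.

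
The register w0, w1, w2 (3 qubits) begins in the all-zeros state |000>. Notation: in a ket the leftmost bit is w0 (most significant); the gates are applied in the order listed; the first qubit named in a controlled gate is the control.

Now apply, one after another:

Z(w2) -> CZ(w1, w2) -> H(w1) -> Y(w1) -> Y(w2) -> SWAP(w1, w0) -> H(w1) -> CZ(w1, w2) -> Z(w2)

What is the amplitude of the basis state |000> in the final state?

The final state's coefficient on |000> equals 0.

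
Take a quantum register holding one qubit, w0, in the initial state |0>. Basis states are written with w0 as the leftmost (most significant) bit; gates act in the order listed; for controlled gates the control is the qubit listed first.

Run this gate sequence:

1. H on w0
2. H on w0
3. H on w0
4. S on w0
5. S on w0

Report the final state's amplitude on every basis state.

The resulting statevector has amplitude sqrt(2)/2 on |0>, -sqrt(2)/2 on |1>.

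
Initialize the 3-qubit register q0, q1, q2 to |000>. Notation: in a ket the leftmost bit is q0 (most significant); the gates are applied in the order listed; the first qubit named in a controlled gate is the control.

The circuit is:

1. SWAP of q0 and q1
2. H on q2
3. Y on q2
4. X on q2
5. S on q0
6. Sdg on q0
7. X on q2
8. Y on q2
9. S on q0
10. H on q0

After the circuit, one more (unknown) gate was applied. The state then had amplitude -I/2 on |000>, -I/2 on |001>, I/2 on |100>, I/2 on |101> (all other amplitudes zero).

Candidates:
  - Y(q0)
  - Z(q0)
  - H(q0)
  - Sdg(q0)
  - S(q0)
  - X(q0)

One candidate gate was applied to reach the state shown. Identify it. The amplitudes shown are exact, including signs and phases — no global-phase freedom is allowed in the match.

It was Y(q0) that produced the state shown. Key observation: gates 3-8 undo each other exactly, leaving only the rest of the circuit to track.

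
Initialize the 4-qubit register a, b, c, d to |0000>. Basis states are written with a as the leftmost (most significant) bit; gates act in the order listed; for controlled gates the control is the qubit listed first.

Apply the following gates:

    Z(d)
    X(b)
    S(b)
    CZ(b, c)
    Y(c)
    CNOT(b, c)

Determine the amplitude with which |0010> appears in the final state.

The amplitude on |0010> is 0.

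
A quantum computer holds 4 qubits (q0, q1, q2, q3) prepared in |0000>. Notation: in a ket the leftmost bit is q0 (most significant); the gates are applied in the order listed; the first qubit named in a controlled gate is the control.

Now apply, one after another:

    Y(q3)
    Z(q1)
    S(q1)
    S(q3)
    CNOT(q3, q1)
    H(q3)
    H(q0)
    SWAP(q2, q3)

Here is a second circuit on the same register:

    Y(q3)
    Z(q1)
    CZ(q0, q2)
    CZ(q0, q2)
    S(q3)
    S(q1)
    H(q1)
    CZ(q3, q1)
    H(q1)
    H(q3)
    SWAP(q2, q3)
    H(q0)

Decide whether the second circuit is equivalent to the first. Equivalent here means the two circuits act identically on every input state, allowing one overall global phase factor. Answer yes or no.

Yes, they are equivalent — the unitaries differ by at most a global phase.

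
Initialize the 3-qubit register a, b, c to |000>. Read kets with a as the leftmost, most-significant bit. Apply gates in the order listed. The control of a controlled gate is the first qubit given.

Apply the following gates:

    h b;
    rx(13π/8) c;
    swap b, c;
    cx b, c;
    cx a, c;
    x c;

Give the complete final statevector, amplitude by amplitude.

After the circuit, the state carries amplitude -sqrt(2)*cos(3*pi/16)/2 on |000>, -sqrt(2)*cos(3*pi/16)/2 on |001>, -sqrt(2)*I*sin(3*pi/16)/2 on |010>, -sqrt(2)*I*sin(3*pi/16)/2 on |011>, 0 on |100>, 0 on |101>, 0 on |110>, 0 on |111>.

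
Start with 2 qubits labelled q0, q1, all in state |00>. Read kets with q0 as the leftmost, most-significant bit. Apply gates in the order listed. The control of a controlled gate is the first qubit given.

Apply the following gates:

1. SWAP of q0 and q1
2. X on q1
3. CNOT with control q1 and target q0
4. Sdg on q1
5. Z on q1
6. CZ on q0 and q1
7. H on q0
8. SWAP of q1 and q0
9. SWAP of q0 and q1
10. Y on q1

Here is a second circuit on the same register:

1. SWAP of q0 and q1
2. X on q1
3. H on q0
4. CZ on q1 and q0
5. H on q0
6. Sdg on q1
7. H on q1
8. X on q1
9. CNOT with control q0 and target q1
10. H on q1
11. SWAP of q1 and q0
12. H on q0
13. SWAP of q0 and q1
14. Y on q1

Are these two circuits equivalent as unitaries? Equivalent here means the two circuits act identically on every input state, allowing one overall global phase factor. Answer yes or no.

No, they are not equivalent — no single phase factor reconciles the two unitaries.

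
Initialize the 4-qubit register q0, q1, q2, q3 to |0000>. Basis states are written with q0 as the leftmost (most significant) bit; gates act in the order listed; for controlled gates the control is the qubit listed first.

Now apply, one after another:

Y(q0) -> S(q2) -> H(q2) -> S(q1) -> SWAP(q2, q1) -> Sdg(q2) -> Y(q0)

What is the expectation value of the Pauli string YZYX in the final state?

The expectation value of YZYX is 0.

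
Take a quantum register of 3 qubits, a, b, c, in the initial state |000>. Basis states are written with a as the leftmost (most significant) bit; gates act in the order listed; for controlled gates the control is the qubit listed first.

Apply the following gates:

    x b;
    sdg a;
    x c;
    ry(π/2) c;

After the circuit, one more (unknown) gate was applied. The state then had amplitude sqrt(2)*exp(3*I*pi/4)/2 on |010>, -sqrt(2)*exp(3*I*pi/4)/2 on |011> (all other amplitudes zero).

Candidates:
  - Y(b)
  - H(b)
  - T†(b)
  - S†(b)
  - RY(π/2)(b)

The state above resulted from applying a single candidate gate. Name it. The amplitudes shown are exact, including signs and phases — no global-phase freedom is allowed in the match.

The unique candidate consistent with the amplitudes is T†(b).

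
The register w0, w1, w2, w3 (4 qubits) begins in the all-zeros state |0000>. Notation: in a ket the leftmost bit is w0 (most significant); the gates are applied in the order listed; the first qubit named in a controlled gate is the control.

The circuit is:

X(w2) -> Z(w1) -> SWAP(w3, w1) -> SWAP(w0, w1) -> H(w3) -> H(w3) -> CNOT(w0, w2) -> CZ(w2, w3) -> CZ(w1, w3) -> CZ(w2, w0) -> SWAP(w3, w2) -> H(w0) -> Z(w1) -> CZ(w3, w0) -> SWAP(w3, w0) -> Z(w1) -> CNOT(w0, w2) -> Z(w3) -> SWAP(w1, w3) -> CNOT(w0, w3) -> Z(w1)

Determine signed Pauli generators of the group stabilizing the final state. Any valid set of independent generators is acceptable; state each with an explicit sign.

One valid set of independent stabilizer generators is -IXII, -ZIII, -IIZI, -IIIZ (any independent generating set of the same group is equally correct).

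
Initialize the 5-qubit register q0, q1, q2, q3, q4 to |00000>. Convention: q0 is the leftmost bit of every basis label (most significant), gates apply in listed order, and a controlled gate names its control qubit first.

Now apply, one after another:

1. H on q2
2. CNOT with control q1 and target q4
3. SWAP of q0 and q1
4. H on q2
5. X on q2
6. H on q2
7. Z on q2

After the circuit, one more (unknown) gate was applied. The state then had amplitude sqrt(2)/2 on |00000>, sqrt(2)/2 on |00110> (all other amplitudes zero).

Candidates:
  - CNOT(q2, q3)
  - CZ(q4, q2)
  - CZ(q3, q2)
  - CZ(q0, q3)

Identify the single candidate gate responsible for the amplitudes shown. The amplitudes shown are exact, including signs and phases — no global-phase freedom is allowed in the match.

It was CNOT(q2, q3) that produced the state shown.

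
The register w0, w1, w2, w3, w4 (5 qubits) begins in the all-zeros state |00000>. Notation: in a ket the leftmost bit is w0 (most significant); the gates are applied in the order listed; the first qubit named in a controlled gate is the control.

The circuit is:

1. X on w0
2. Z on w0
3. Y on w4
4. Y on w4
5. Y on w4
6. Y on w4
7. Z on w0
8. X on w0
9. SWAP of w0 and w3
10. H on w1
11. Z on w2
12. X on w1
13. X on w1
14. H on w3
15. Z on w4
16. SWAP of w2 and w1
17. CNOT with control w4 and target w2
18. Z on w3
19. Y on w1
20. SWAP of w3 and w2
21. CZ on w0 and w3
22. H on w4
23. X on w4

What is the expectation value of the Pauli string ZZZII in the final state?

The expectation value of ZZZII is 0. Key observation: gates 1-8 undo each other exactly, leaving only the rest of the circuit to track.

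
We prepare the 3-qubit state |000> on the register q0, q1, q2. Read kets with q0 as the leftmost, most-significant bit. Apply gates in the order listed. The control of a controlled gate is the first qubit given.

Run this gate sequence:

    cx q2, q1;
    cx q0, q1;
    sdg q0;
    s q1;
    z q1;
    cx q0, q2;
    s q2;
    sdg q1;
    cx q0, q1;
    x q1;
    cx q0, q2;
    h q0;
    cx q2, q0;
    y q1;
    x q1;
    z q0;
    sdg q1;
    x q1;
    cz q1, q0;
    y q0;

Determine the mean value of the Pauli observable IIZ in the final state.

The expectation value of IIZ is 1.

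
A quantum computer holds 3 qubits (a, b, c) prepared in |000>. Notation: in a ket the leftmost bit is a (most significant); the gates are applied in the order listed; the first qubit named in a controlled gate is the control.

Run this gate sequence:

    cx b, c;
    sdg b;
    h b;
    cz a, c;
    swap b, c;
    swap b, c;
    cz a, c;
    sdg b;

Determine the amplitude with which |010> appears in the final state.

The amplitude on |010> is -sqrt(2)*I/2. Key observation: gates 4-7 undo each other exactly, leaving only the rest of the circuit to track.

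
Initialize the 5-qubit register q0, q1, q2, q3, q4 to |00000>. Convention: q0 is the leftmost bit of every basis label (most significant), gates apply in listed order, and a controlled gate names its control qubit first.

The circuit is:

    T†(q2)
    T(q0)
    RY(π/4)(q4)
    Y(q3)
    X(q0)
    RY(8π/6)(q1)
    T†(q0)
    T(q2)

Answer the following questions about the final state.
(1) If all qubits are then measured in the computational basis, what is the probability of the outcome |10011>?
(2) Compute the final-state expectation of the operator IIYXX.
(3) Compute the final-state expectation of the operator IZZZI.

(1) The probability of measuring |10011> is 1/8 - sqrt(2)/16.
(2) The expectation value of IIYXX is 0.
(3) The observable IZZZI averages to 1/2.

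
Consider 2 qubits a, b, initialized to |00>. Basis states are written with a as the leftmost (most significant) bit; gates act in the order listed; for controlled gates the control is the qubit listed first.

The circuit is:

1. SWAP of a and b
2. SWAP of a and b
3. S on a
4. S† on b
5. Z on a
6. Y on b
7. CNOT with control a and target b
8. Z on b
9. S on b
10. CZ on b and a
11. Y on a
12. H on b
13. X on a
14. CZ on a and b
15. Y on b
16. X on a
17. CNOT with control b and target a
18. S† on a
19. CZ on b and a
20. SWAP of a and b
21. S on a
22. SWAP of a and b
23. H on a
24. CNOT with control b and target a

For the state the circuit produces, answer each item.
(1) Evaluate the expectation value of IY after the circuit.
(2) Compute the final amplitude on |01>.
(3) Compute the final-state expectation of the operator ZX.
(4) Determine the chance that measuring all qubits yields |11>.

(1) The expectation value of IY is 0.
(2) The amplitude on |01> is -I/2.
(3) The observable ZX averages to -1.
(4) Outcome |11> occurs with probability 1/4.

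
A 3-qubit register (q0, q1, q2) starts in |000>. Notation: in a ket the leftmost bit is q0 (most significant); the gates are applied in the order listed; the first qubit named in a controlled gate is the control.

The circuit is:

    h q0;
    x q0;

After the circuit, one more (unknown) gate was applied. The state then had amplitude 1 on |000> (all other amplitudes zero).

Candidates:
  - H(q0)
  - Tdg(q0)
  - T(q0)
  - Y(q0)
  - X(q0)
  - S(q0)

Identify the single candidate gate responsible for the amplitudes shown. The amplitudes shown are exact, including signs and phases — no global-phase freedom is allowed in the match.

The applied gate was H(q0).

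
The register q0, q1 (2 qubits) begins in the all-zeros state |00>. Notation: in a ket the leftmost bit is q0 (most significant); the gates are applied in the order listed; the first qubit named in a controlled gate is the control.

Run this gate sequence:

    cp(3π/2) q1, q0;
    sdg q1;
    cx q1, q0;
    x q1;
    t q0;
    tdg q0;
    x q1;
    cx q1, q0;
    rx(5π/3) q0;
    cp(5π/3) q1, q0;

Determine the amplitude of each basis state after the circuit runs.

After the circuit, the state carries amplitude -sqrt(3)/2 on |00>, 0 on |01>, -I/2 on |10>, 0 on |11>. Key observation: the block from step 3 through step 8 cancels to the identity and can be dropped.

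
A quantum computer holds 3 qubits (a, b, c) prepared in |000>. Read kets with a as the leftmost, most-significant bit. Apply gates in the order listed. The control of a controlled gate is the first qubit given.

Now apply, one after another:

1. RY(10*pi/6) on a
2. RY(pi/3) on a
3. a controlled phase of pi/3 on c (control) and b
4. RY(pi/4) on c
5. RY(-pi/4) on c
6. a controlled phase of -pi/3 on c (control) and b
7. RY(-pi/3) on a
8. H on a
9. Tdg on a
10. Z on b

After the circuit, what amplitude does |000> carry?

The amplitude on |000> is -sqrt(6)/4 + sqrt(2)/4.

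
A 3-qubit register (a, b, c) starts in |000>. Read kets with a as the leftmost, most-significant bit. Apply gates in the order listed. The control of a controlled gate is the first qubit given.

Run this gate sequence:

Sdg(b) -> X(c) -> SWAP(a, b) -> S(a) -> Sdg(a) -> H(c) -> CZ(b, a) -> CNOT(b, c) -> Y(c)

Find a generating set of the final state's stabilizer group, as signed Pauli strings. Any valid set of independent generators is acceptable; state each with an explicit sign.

One valid set of independent stabilizer generators is +IIX, +ZII, +IZI (any independent generating set of the same group is equally correct). Key observation: gates 4-5 undo each other exactly, leaving only the rest of the circuit to track.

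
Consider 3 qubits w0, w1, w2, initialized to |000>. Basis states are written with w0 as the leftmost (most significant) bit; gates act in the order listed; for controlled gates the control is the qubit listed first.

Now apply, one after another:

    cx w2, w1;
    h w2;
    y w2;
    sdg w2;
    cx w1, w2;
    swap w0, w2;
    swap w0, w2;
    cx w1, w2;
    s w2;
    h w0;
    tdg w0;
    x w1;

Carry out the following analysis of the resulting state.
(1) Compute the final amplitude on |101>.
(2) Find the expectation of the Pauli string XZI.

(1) The amplitude on |101> is 0.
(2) The expectation value of XZI is -sqrt(2)/2.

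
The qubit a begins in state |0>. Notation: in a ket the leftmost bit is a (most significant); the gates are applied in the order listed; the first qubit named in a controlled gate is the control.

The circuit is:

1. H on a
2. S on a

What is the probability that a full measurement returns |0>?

The probability of measuring |0> is 1/2.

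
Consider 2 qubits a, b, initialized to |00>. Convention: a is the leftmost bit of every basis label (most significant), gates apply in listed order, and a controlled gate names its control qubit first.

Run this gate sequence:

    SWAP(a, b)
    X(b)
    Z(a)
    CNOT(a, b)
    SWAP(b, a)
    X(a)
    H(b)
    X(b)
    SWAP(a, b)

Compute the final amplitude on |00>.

|00> carries amplitude sqrt(2)/2 in the final state.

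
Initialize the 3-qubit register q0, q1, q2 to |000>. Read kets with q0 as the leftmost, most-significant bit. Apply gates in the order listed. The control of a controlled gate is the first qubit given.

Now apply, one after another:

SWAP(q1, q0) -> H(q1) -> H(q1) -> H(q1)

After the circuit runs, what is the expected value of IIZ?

The expectation value of IIZ is 1. Key observation: steps 2-3 multiply out to the identity, so the circuit reduces to the remaining gates.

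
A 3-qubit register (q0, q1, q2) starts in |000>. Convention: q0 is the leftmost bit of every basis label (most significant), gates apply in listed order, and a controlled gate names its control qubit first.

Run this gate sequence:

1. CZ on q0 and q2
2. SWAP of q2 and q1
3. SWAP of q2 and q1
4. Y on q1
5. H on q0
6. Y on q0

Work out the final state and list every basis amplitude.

After the circuit, the state carries amplitude sqrt(2)/2 on |010>, -sqrt(2)/2 on |110>, and 0 on every other basis state. Key observation: steps 2-3 multiply out to the identity, so the circuit reduces to the remaining gates.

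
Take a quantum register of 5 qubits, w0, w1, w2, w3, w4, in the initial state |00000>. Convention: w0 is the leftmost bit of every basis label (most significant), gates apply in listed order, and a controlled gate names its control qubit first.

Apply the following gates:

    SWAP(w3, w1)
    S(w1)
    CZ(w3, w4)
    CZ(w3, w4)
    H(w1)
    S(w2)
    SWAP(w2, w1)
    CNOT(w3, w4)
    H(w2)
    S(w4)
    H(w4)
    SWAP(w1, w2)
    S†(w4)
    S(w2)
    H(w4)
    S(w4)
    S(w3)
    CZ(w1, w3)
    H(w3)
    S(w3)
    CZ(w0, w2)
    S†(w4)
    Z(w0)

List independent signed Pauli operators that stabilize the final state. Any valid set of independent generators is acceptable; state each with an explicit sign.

The stabilizer group can be generated by +IIIYI, +IIIIY, +ZIIII, +IZIII, +IIZII, among other valid generating sets. Key observation: steps 3-4 multiply out to the identity, so the circuit reduces to the remaining gates.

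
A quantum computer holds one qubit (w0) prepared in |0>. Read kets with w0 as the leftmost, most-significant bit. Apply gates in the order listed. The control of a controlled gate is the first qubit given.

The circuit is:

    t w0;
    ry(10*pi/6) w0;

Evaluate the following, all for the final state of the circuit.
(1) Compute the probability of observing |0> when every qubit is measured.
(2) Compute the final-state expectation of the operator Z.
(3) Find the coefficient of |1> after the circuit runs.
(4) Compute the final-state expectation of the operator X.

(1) A full measurement returns |0> with probability 3/4.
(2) The expectation value of Z is 1/2.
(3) The final state's coefficient on |1> equals 1/2.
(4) The expectation value of X is -sqrt(3)/2.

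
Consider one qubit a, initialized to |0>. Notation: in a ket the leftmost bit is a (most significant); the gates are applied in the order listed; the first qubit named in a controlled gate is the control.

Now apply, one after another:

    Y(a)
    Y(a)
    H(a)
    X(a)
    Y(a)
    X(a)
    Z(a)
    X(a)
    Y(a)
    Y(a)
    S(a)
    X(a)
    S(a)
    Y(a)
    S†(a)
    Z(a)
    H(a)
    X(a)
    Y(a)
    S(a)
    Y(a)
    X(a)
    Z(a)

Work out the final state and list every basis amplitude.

After the circuit, the state carries amplitude 1/2 + I/2 on |0>, 1/2 + I/2 on |1>.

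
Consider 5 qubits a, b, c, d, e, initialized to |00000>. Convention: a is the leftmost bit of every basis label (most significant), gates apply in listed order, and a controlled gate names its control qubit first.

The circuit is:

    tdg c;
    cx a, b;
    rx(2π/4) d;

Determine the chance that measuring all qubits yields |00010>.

A full measurement returns |00010> with probability 1/2.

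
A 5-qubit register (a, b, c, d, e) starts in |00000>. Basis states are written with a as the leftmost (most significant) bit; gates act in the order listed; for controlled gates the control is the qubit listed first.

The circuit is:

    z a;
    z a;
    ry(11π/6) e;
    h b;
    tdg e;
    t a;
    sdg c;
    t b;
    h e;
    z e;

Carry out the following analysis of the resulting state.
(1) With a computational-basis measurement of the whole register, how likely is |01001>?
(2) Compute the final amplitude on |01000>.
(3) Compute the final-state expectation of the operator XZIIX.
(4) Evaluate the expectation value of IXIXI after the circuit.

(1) The probability of measuring |01001> is sqrt(2)/16 + 1/4.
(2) The amplitude on |01000> is -sqrt(2)/8 + sqrt(6)/8 - sqrt(6)*exp(I*pi/4)/8 - sqrt(2)*exp(I*pi/4)/8.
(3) The expectation value of XZIIX is 0.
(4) The observable IXIXI averages to 0.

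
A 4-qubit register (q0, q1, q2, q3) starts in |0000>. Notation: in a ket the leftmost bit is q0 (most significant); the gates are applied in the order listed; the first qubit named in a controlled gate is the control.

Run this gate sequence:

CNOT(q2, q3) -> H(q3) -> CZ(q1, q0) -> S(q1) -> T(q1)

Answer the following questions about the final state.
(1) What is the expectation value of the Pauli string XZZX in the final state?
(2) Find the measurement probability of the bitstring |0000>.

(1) The expectation value of XZZX is 0.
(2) The probability of measuring |0000> is 1/2.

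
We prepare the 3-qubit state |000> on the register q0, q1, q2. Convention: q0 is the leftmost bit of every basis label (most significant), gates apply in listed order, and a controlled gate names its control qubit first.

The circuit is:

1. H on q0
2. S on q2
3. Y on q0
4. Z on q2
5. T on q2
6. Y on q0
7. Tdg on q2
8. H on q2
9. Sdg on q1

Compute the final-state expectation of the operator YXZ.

The observable YXZ averages to 0.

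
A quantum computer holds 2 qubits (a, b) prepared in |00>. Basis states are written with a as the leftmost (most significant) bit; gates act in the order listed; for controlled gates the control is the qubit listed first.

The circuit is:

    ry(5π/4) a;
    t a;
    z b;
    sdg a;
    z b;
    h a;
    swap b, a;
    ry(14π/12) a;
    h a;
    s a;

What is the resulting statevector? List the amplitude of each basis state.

The resulting statevector has amplitude sqrt(2)*(-sqrt(2 - sqrt(2)) - sqrt(sqrt(2) + 2)*exp(3*I*pi/4))/8 on |00>, sqrt(2)*(-sqrt(2 - sqrt(2)) + sqrt(sqrt(2) + 2)*exp(3*I*pi/4))/8 on |01>, -sqrt(6)*sqrt(sqrt(2) + 2)*exp(I*pi/4)/8 + sqrt(6)*I*sqrt(2 - sqrt(2))/8 on |10>, sqrt(6)*I*sqrt(2 - sqrt(2))/8 + sqrt(6)*sqrt(sqrt(2) + 2)*exp(I*pi/4)/8 on |11>.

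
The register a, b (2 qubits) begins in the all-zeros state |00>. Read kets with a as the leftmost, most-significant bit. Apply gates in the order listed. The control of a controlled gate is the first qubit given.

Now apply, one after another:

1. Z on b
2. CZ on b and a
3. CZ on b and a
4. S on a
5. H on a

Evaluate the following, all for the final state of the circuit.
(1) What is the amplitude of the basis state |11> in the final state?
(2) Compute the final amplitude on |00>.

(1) |11> carries amplitude 0 in the final state. Key observation: the block from step 2 through step 3 cancels to the identity and can be dropped.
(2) The final state's coefficient on |00> equals sqrt(2)/2.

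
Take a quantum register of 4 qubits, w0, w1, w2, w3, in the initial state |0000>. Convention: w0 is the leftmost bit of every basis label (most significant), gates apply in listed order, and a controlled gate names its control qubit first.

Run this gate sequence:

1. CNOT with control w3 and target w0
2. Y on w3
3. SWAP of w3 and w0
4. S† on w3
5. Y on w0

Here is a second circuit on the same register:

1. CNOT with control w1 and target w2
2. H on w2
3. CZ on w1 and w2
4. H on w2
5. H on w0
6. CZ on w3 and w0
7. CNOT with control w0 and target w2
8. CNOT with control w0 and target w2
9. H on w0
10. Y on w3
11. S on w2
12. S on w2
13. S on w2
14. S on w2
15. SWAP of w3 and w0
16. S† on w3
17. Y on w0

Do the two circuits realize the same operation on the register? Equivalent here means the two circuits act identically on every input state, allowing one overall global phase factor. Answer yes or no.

Yes, they are equivalent — the unitaries differ by at most a global phase.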